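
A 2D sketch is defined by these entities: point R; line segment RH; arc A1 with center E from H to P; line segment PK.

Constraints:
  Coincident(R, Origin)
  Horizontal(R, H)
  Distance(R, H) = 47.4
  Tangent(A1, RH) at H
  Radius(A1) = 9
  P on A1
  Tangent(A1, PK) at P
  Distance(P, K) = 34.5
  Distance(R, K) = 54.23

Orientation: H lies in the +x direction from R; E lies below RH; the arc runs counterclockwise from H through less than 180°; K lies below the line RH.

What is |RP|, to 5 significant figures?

39.269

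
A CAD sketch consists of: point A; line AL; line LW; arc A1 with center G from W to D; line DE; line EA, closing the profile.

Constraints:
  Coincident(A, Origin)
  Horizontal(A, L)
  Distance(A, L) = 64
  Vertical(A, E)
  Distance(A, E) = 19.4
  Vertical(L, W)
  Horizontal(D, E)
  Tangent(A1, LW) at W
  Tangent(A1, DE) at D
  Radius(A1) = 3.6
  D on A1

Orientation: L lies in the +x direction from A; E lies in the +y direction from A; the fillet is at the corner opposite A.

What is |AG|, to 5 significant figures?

62.432

AE is vertical with |AE| = 19.4 and E on the +y side, so E = (0.0000, 19.400). The virtual corner opposite A is at (64.000, 19.400). Since A1 is tangent to LW there, GW ⟂ LW and since A1 is tangent to DE there, GD ⟂ DE, with radius 3.6, so the center G sits 3.6 in from both sides at G = (60.400, 15.800). Then |AG| = |G − A| = 62.432.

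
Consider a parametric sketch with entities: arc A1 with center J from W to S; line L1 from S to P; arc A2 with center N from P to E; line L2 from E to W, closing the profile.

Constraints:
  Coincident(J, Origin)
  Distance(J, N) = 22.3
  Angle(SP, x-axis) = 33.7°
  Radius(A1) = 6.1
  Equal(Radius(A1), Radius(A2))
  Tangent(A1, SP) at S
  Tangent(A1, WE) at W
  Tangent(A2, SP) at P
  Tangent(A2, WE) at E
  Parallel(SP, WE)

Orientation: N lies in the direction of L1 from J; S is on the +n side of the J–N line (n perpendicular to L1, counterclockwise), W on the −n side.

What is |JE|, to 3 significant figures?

23.1

The slot axis is L1's direction at 33.7°, so u = (cos 33.7°, sin 33.7°) = (0.832, 0.555) and n = (−sin 33.7°, cos 33.7°) = (-0.555, 0.832). J is at the origin and N lies 22.3 along u from J, so N = 22.3·u = (18.6, 12.4). Tangency of A1 to both parallel lines with radius 6.1 puts S and W at J ± 6.1·n: S = (-3.38, 5.07), W = (3.38, -5.07). Equal radii place P and E the same way about N: P = N + 6.1·n = (15.2, 17.4), E = N − 6.1·n = (21.9, 7.30). Then |JE| = |E − J| = 23.1.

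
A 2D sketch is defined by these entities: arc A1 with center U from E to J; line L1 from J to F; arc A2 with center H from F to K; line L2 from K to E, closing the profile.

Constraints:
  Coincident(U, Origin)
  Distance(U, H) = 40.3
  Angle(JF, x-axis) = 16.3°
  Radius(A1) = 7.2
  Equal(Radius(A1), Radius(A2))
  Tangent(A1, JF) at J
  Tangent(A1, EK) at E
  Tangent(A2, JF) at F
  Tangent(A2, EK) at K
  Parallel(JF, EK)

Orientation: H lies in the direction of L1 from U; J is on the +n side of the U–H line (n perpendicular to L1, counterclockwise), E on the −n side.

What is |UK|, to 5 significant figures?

40.938

Tangency of A1 to both parallel lines with radius 7.2 puts J and E at U ± 7.2·n: J = (-2.0208, 6.9106), E = (2.0208, -6.9106). Equal radii place F and K the same way about H: F = H + 7.2·n = (36.659, 18.221), K = H − 7.2·n = (40.701, 4.4003). Then |UK| = |K − U| = 40.938.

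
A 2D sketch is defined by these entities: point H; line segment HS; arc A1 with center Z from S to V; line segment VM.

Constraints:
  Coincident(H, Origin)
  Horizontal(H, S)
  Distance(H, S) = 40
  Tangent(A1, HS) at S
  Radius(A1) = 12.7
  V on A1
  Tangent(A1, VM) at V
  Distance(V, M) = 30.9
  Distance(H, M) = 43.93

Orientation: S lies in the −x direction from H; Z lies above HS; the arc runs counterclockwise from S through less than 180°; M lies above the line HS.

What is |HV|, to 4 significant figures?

29.29

H is at the origin; H and S share the same y with |HS| = 40.0 and S on the −x side, so S = (-40.00, 0.000). A1 meets HS tangentially, so ZS is at right angles to HS, so Z = S + (0, 12.7) = (-40.00, 12.70). Since ZV ⟂ VM (tangency), |ZM| = √(12.7² + 30.9²) = 33.41 regardless of where V sits on A1. So M lies on both circle(H, 43.93) and circle(Z, 33.41); the above-HS intersection is M = (-19.73, 39.25). V is the foot of the tangent from M: V = (-27.73, 9.408).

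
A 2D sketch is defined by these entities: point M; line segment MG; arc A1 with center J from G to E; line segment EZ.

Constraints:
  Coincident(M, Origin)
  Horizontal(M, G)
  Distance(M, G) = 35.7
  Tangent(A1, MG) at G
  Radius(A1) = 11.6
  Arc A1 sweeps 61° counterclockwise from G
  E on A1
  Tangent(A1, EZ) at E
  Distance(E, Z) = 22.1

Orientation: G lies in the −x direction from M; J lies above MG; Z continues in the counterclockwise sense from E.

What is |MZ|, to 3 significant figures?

29.3

M is at the origin; MG is horizontal with |MG| = 35.7 and G on the −x side, so G = (-35.7, 0.00). The tangent condition forces JG to be normal to MG, so J = G + (0, 11.6) = (-35.7, 11.6). On A1, G sits at bearing -90° from J; a 61° counterclockwise sweep puts E at bearing -29°, so E = J + 11.6·(cos -29°, sin -29°) = (-25.6, 5.98). A1 meets EZ tangentially, so JE is at right angles to EZ, so EZ runs along (−sin -29°, cos -29°); with |EZ| = 22.1, Z = (-14.8, 25.3). Then |MZ| = |Z − M| = 29.3.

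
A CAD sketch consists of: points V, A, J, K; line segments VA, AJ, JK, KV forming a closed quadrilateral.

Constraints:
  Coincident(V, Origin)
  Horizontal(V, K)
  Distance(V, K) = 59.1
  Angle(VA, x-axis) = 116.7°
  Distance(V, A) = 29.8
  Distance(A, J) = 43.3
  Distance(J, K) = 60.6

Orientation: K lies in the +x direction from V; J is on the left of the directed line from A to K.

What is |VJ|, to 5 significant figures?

54.497

Checks: |AJ| = 43.30 ✓; |JK| = 60.60 ✓.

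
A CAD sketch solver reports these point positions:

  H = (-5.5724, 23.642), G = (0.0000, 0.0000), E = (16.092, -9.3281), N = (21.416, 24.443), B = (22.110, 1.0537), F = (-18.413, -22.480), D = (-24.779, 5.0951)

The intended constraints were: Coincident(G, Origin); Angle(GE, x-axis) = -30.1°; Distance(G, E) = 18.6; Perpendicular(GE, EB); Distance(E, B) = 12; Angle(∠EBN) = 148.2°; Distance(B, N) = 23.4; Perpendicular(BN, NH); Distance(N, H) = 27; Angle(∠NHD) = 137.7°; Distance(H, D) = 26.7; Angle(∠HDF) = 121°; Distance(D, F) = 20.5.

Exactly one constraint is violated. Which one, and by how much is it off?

Distance(D, F) = 20.5 — off by 7.80.

G = (0.00, 0.00) ✓; GE at -30.10° ✓; |GE| = 18.60 ✓; ∠(GE, EB) = 90.00° ✓; |EB| = 12.00 ✓; ∠EBN = 148.2° ✓; |BN| = 23.40 ✓; ∠(BN, NH) = 90.00° ✓; |NH| = 27.00 ✓; ∠NHD = 137.7° ✓; |HD| = 26.70 ✓; ∠HDF = 121.0° ✓; |DF| = 28.30 ✗.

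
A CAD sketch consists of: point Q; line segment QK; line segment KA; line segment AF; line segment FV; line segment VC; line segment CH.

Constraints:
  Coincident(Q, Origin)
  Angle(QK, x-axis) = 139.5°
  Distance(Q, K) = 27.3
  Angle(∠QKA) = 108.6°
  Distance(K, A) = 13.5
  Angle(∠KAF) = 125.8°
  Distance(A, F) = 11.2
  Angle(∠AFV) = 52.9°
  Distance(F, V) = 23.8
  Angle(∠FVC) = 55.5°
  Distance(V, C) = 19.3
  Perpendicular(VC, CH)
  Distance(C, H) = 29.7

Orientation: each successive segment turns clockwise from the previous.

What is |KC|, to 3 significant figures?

10.4

∠AFV = 52.9° gives FV at -113° from the x-axis; with |FV| = 23.8, V = (-14.2, 11.1). ∠FVC = 55.5° gives VC at 122° from the x-axis; with |VC| = 19.3, C = (-24.5, 27.4). Then |KC| = |C − K| = 10.4.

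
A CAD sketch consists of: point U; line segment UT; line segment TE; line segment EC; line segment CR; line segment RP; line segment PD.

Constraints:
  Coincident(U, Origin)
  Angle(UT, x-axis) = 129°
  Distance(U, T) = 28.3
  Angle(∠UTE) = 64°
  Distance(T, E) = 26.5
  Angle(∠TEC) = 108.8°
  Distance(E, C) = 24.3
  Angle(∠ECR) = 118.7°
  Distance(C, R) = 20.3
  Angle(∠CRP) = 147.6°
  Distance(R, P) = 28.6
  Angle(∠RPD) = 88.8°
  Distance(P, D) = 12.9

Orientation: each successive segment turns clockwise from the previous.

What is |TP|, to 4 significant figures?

45.96

U is at the origin; UT runs at 129.0° with length 28.3, so T = (-17.81, 21.99). ∠UTE = 64.0° gives TE at 13.00° from the x-axis; with |TE| = 26.5, E = (8.011, 27.95). ∠TEC = 108.8° gives EC at -58.20° from the x-axis; with |EC| = 24.3, C = (20.82, 7.302). ∠ECR = 118.7° gives CR at -119.5° from the x-axis; with |CR| = 20.3, R = (10.82, -10.37). ∠CRP = 147.6° gives RP at -151.9° from the x-axis; with |RP| = 28.6, P = (-14.41, -23.84). Then |TP| = |P − T| = 45.96.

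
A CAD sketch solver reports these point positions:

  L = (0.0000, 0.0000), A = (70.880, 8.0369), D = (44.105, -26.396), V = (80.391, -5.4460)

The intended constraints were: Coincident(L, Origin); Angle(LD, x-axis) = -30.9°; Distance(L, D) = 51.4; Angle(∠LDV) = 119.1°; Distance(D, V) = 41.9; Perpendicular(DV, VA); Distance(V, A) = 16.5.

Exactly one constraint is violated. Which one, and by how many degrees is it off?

Perpendicular(DV, VA) — off by 5.20°.

L = (0.00, 0.00) ✓; LD at -30.90° ✓; |LD| = 51.40 ✓; ∠LDV = 119.1° ✓; |DV| = 41.90 ✓; ∠(DV, VA) = 95.20° ✗; |VA| = 16.50 ✓.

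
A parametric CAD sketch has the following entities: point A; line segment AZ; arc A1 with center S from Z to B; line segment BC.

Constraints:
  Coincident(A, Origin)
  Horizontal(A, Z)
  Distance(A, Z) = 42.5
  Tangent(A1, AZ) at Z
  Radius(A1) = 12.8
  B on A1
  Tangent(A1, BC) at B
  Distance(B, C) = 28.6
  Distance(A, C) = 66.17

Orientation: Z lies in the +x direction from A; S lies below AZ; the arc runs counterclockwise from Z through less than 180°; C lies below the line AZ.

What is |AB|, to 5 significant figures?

38.492

A is at the origin; A and Z share the same y with |AZ| = 42.5 and Z on the +x side, so Z = (42.500, 0.0000). A1 meets AZ tangentially, so SZ is at right angles to AZ, so S = Z + (0, -12.8) = (42.500, -12.800). Since SB ⟂ BC (tangency), |SC| = √(12.8² + 28.6²) = 31.334 regardless of where B sits on A1. So C lies on both circle(A, 66.17) and circle(S, 31.334); the below-AZ intersection is C = (50.130, -43.190). B is the foot of the tangent from C: B = (32.442, -20.717).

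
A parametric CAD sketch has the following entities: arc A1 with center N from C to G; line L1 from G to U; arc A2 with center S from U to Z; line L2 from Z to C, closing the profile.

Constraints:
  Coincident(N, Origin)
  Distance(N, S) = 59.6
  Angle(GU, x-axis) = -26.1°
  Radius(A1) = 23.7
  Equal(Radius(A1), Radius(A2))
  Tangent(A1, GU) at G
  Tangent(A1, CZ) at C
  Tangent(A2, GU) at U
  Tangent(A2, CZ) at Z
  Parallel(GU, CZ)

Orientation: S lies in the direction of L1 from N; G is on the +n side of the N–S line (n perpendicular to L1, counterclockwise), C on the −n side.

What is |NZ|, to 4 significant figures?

64.14

The slot axis is L1's direction at -26.1°, so u = (cos -26.1°, sin -26.1°) = (0.8980, -0.4399) and n = (−sin -26.1°, cos -26.1°) = (0.4399, 0.8980). N is at the origin and S lies 59.6 along u from N, so S = 59.6·u = (53.52, -26.22). Tangency of A1 to both parallel lines with radius 23.7 puts G and C at N ± 23.7·n: G = (10.43, 21.28), C = (-10.43, -21.28). Equal radii place U and Z the same way about S: U = S + 23.7·n = (63.95, -4.937), Z = S − 23.7·n = (43.10, -47.50). Then |NZ| = |Z − N| = 64.14.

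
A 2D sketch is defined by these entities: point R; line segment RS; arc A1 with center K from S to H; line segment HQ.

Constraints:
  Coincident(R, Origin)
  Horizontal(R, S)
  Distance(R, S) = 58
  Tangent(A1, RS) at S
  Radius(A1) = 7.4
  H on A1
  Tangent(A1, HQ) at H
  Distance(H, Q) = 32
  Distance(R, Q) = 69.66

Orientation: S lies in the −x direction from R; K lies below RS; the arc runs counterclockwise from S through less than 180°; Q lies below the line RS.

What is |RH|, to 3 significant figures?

65.8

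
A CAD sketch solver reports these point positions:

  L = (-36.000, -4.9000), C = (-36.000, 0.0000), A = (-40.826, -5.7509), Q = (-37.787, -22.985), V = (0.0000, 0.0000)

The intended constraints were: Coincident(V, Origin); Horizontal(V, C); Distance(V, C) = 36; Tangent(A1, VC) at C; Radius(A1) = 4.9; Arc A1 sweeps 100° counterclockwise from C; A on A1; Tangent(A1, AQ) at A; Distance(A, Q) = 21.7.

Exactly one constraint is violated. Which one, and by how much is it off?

Distance(A, Q) = 21.7 — off by 4.20.

V = (0.00, 0.00) ✓; V.y = 0.00, C.y = 0.00 ✓; |VC| = 36.00 ✓; ∠(LC, CV) = 90.00° ✓; |LC| = 4.900 ✓; bearing(L→A) − bearing(L→C) = 100.0° ✓; |LA| = 4.900 ✓; ∠(LA, AQ) = 90.00° ✓; |AQ| = 17.50 ✗.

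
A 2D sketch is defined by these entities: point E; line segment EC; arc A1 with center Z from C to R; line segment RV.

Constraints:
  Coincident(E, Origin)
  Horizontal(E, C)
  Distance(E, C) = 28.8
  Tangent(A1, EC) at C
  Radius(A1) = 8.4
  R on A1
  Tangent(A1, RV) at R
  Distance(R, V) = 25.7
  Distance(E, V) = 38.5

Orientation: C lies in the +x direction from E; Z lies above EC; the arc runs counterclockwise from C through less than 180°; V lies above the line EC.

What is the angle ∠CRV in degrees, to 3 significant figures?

115°

E is at the origin; E and C share the same y with |EC| = 28.8 and C on the +x side, so C = (28.8, 0.00). Since A1 is tangent to EC there, ZC ⟂ EC, so Z = C + (0, 8.4) = (28.8, 8.40). Since ZR ⟂ RV (tangency), |ZV| = √(8.4² + 25.7²) = 27.0 regardless of where R sits on A1. So V lies on both circle(E, 38.5) and circle(Z, 27.0); the above-EC intersection is V = (18.9, 33.6). R is the foot of the tangent from V: R = (35.3, 13.8).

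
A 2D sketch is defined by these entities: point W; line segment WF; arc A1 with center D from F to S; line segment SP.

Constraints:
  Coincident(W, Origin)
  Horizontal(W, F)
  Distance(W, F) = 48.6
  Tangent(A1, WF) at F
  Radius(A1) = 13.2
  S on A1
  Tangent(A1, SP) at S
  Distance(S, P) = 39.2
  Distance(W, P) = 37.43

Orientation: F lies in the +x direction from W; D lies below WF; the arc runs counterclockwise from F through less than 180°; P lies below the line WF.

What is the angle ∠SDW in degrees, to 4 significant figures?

24.48°

W is at the origin; W and F share the same y with |WF| = 48.6 and F on the +x side, so F = (48.60, 0.000). Since A1 is tangent to WF there, DF ⟂ WF, so D = F + (0, -13.2) = (48.60, -13.20). Since DS ⟂ SP (tangency), |DP| = √(13.2² + 39.2²) = 41.36 regardless of where S sits on A1. So P lies on both circle(W, 37.43) and circle(D, 41.36); the below-WF intersection is P = (13.41, -34.94). S is the foot of the tangent from P: S = (38.44, -4.773).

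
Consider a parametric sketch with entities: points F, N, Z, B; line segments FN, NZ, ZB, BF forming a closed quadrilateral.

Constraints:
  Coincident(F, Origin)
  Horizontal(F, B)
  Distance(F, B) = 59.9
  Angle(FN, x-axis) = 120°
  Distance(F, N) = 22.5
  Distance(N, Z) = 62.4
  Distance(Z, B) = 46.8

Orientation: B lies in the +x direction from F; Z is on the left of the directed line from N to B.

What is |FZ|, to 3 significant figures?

64.0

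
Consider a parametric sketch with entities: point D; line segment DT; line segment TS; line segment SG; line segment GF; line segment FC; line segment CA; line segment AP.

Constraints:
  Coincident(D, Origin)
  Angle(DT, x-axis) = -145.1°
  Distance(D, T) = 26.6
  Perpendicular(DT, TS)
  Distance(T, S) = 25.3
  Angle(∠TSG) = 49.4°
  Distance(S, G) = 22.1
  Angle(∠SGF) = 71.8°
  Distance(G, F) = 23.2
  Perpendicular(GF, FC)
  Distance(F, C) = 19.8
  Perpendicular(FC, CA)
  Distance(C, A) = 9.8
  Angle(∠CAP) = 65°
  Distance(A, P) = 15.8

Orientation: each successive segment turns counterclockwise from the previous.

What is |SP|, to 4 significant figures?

20.35

D is at the origin; DT runs at -145.1° with length 26.6, so T = (-21.82, -15.22). DT ⟂ TS, so TS runs at -55.10°; with |TS| = 25.3, S = (-7.341, -35.97). ∠TSG = 49.4° gives SG at 75.50° from the x-axis; with |SG| = 22.1, G = (-1.807, -14.57). ∠SGF = 71.8° gives GF at -176.3° from the x-axis; with |GF| = 23.2, F = (-24.96, -16.07). The perpendicularity gives FC at right angles to GF, so FC runs at -86.30°; with |FC| = 19.8, C = (-23.68, -35.83). FC ⟂ CA, so CA runs at 3.700°; with |CA| = 9.8, A = (-13.90, -35.20). ∠CAP = 65.0° gives AP at 118.7° from the x-axis; with |AP| = 15.8, P = (-21.49, -21.34). Then |SP| = |P − S| = 20.35.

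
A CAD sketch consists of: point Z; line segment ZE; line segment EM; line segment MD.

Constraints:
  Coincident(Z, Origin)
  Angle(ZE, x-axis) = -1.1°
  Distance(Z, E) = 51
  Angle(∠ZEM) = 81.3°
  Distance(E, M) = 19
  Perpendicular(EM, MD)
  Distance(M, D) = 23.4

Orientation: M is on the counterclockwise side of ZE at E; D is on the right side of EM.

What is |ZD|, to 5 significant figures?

74.671

∠ZEM = 81.3°, so EM runs at -1.1° + (180° − 81.3°) = 97.600° from the x-axis; with |EM| = 19.0, M = E + 19.0·(cos 97.600°, sin 97.600°) = (48.478, 17.854). The perpendicularity gives MD at right angles to EM; with |MD| = 23.4 on the right of EM, D = M + 23.4·(0.99122, 0.13226) = (71.672, 20.949). Then |ZD| = |D − Z| = 74.671.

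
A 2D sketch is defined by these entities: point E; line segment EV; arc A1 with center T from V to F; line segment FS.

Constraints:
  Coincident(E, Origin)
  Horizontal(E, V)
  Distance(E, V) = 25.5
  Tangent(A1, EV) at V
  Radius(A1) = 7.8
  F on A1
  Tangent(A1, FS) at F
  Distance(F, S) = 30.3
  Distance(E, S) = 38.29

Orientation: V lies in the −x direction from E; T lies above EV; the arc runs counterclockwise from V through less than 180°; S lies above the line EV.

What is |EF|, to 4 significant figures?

18.94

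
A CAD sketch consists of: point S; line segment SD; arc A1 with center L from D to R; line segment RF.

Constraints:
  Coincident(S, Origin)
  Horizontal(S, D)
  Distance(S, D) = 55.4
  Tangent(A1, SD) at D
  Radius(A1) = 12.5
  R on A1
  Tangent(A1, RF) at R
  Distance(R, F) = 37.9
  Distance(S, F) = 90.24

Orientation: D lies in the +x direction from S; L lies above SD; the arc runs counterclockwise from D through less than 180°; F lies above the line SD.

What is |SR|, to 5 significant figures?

68.002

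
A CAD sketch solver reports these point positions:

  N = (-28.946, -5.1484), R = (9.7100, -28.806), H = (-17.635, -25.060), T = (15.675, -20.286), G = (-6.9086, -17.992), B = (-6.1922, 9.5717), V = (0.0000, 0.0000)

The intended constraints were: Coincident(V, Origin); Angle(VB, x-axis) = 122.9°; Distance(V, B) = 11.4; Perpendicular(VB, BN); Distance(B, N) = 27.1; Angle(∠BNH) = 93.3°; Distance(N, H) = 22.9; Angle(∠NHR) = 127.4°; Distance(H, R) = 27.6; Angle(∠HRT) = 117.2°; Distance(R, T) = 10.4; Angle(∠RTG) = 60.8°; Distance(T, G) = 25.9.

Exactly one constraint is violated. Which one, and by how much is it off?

Distance(T, G) = 25.9 — off by 3.20.

V = (0.00, 0.00) ✓; VB at 122.9° ✓; |VB| = 11.40 ✓; ∠(VB, BN) = 90.00° ✓; |BN| = 27.10 ✓; ∠BNH = 93.30° ✓; |NH| = 22.90 ✓; ∠NHR = 127.4° ✓; |HR| = 27.60 ✓; ∠HRT = 117.2° ✓; |RT| = 10.40 ✓; ∠RTG = 60.80° ✓; |TG| = 22.70 ✗.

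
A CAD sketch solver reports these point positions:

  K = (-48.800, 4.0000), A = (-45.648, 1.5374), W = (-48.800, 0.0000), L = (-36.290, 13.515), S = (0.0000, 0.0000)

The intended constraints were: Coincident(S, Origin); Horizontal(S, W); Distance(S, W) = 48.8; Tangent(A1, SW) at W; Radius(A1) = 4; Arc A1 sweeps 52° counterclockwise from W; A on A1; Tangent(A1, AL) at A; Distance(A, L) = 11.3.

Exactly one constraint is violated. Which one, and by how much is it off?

Distance(A, L) = 11.3 — off by 3.90.

S = (0.00, 0.00) ✓; S.y = 0.00, W.y = 0.00 ✓; |SW| = 48.80 ✓; ∠(KW, WS) = 90.00° ✓; |KW| = 4.000 ✓; bearing(K→A) − bearing(K→W) = 52.00° ✓; |KA| = 4.000 ✓; ∠(KA, AL) = 90.00° ✓; |AL| = 15.20 ✗.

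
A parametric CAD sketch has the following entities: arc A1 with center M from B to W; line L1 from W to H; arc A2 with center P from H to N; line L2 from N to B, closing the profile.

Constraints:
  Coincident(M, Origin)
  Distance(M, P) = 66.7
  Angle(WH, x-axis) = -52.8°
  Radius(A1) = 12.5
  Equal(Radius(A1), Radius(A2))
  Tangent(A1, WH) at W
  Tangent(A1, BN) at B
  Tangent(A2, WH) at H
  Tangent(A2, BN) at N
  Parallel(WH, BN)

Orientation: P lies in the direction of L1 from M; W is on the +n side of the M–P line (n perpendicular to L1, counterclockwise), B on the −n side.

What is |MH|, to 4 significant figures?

67.86

The slot axis is L1's direction at -52.8°, so u = (cos -52.8°, sin -52.8°) = (0.6046, -0.7965) and n = (−sin -52.8°, cos -52.8°) = (0.7965, 0.6046). M is at the origin and P lies 66.7 along u from M, so P = 66.7·u = (40.33, -53.13). Tangency of A1 to both parallel lines with radius 12.5 puts W and B at M ± 12.5·n: W = (9.957, 7.557), B = (-9.957, -7.557). Equal radii place H and N the same way about P: H = P + 12.5·n = (50.28, -45.57), N = P − 12.5·n = (30.37, -60.69). Then |MH| = |H − M| = 67.86.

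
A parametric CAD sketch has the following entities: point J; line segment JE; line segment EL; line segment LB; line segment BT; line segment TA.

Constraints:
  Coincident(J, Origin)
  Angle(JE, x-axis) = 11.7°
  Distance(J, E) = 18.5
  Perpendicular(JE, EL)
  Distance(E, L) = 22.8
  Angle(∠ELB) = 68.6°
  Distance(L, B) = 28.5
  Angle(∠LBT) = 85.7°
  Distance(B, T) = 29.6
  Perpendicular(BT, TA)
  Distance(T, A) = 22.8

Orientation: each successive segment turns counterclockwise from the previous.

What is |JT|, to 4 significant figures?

15.06

J is at the origin; JE runs at 11.7° with length 18.5, so E = (18.12, 3.752). JE is perpendicular to EL, so EL runs at 101.7°; with |EL| = 22.8, L = (13.49, 26.08). ∠ELB = 68.6° gives LB at -146.9° from the x-axis; with |LB| = 28.5, B = (-10.38, 10.51). ∠LBT = 85.7° gives BT at -52.60° from the x-axis; with |BT| = 29.6, T = (7.595, -13.00). Then |JT| = |T − J| = 15.06.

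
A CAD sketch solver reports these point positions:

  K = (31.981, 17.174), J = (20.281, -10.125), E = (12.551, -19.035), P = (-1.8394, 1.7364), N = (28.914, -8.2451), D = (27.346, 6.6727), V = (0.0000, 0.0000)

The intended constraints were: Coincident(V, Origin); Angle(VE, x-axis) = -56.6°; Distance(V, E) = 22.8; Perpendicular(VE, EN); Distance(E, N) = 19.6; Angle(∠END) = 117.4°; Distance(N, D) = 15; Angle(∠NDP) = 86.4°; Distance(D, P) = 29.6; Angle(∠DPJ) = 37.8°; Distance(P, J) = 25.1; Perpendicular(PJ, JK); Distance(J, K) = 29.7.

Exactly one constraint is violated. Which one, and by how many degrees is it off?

Perpendicular(PJ, JK) — off by 5.00°.

V = (0.00, 0.00) ✓; VE at -56.60° ✓; |VE| = 22.80 ✓; ∠(VE, EN) = 90.00° ✓; |EN| = 19.60 ✓; ∠END = 117.4° ✓; |ND| = 15.00 ✓; ∠NDP = 86.40° ✓; |DP| = 29.60 ✓; ∠DPJ = 37.80° ✓; |PJ| = 25.10 ✓; ∠(PJ, JK) = 95.00° ✗; |JK| = 29.70 ✓.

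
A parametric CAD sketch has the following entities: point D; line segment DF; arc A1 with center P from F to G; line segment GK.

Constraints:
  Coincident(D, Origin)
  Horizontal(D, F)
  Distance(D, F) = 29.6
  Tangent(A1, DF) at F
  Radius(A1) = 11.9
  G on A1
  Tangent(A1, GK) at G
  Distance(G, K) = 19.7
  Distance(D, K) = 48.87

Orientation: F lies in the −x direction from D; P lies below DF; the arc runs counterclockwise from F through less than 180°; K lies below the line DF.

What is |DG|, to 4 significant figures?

43.78

D is at the origin; D and F share the same y with |DF| = 29.6 and F on the −x side, so F = (-29.60, 0.000). A1 meets DF tangentially, so PF is at right angles to DF, so P = F + (0, -11.9) = (-29.60, -11.90). Since PG ⟂ GK (tangency), |PK| = √(11.9² + 19.7²) = 23.02 regardless of where G sits on A1. So K lies on both circle(D, 48.87) and circle(P, 23.02); the below-DF intersection is K = (-34.79, -34.32). G is the foot of the tangent from K: G = (-40.91, -15.60).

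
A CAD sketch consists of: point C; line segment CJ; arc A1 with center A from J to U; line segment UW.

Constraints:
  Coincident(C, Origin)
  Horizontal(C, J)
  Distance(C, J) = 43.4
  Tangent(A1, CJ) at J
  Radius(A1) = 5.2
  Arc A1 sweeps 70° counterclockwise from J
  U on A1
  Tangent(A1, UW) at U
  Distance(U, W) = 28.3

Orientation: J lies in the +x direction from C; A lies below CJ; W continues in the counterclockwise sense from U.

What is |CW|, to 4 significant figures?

41.62

On A1, J sits at bearing 90° from A; a 70° counterclockwise sweep puts U at bearing 160°, so U = A + 5.2·(cos 160°, sin 160°) = (38.51, -3.421). The tangent condition forces AU to be normal to UW, so UW runs along (−sin 160°, cos 160°); with |UW| = 28.3, W = (28.83, -30.01). Then |CW| = |W − C| = 41.62.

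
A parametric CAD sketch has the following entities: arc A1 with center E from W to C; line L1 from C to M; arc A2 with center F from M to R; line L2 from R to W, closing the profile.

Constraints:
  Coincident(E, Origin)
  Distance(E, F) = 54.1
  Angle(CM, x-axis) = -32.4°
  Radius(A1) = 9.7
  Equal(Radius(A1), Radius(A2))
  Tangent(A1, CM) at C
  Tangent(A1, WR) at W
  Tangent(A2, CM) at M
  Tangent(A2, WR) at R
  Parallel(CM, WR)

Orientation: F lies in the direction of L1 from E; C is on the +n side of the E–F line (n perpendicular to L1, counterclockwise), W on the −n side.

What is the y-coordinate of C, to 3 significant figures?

8.19

E is at the origin and F lies 54.1 along u from E, so F = 54.1·u = (45.7, -29.0). Tangency of A1 to both parallel lines with radius 9.7 puts C and W at E ± 9.7·n: C = (5.20, 8.19), W = (-5.20, -8.19). So C.y = 8.19.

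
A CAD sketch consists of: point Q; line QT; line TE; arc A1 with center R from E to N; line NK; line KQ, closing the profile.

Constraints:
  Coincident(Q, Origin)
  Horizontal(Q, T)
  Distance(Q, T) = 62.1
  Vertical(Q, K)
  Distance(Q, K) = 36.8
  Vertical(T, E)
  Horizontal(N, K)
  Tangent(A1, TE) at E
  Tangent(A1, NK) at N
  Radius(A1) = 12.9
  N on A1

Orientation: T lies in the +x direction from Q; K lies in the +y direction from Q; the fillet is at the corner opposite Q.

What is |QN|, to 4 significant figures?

61.44

Q is at the origin; Q and T share the same y with |QT| = 62.1 and T on the +x side, so T = (62.10, 0.000). QK is vertical with |QK| = 36.8 and K on the +y side, so K = (0.000, 36.80). The virtual corner opposite Q is at (62.10, 36.80). Since A1 is tangent to TE there, RE ⟂ TE and tangency of A1 to NK means the radius RN is perpendicular to NK, with radius 12.9, so the center R sits 12.9 in from both sides at R = (49.20, 23.90). That places the tangent points at E = (62.10, 23.90) on TE and N = (49.20, 36.80) on NK. Then |QN| = |N − Q| = 61.44.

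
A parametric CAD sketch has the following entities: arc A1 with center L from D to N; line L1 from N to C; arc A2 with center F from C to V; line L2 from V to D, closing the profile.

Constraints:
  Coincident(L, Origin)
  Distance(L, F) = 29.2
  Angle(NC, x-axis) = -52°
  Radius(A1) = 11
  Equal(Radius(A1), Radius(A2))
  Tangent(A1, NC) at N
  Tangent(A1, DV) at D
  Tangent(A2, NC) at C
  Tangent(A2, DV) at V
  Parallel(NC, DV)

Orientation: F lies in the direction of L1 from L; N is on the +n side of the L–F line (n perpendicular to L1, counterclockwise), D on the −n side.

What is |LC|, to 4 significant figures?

31.20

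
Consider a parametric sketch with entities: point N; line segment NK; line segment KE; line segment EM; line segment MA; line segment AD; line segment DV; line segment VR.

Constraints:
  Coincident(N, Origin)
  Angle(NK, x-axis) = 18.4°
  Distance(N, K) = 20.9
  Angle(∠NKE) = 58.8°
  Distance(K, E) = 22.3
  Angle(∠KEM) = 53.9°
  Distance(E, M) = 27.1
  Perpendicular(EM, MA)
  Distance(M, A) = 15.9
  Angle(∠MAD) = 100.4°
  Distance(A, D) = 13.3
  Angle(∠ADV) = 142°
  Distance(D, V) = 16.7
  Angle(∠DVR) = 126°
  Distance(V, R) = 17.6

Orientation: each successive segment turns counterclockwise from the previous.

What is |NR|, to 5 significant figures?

25.184

N is at the origin; NK runs at 18.4° with length 20.9, so K = (19.832, 6.5971). ∠NKE = 58.8° gives KE at 139.60° from the x-axis; with |KE| = 22.3, E = (2.8492, 21.050). ∠KEM = 53.9° gives EM at -94.300° from the x-axis; with |EM| = 27.1, M = (0.81728, -5.9736). The perpendicularity gives MA at right angles to EM, so MA runs at -4.3000°; with |MA| = 15.9, A = (16.673, -7.1657). ∠MAD = 100.4° gives AD at 75.300° from the x-axis; with |AD| = 13.3, D = (20.048, 5.6989). ∠ADV = 142.0° gives DV at 113.30° from the x-axis; with |DV| = 16.7, V = (13.442, 21.037). ∠DVR = 126.0° gives VR at 167.30° from the x-axis; with |VR| = 17.6, R = (-3.7275, 24.906). Then |NR| = |R − N| = 25.184.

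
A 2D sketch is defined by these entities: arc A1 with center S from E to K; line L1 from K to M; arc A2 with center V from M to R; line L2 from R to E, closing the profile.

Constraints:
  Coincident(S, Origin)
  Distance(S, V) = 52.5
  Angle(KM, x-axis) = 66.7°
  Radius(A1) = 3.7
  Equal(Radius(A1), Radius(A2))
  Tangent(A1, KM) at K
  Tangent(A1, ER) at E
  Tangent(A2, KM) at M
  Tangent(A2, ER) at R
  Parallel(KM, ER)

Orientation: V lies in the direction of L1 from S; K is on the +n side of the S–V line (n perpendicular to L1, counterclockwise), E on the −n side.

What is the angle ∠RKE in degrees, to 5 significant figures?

81.977°

The slot axis is L1's direction at 66.7°, so u = (cos 66.7°, sin 66.7°) = (0.39555, 0.91845) and n = (−sin 66.7°, cos 66.7°) = (-0.91845, 0.39555). S is at the origin and V lies 52.5 along u from S, so V = 52.5·u = (20.766, 48.218). Tangency of A1 to both parallel lines with radius 3.7 puts K and E at S ± 3.7·n: K = (-3.3983, 1.4635), E = (3.3983, -1.4635). Equal radii place M and R the same way about V: M = V + 3.7·n = (17.368, 49.682), R = V − 3.7·n = (24.164, 46.755). Then cos ∠RKE = KR·KE / (|KR||KE|), giving 81.977°.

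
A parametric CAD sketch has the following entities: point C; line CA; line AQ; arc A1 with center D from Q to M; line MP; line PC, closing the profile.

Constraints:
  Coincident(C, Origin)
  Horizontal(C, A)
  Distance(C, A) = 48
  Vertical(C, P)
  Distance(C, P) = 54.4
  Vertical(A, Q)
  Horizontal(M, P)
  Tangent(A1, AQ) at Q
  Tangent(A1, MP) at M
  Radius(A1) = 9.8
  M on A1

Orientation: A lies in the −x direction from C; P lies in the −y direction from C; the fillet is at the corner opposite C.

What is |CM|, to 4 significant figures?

66.47

The virtual corner opposite C is at (-48.00, -54.40). A1 meets AQ tangentially, so DQ is at right angles to AQ and the tangent condition forces DM to be normal to MP, with radius 9.8, so the center D sits 9.8 in from both sides at D = (-38.20, -44.60). That places the tangent points at Q = (-48.00, -44.60) on AQ and M = (-38.20, -54.40) on MP. Then |CM| = |M − C| = 66.47.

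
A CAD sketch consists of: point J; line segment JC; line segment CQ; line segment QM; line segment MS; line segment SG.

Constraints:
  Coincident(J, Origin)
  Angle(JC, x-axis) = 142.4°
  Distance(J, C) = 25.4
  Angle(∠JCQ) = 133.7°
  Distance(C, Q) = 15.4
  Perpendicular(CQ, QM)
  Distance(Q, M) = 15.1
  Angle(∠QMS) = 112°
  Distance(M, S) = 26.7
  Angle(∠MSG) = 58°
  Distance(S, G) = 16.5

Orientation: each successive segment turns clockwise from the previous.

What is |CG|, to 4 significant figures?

10.98

J is at the origin; JC runs at 142.4° with length 25.4, so C = (-20.12, 15.50). ∠JCQ = 133.7° gives CQ at 96.10° from the x-axis; with |CQ| = 15.4, Q = (-21.76, 30.81). The perpendicularity gives QM at right angles to CQ, so QM runs at 6.100°; with |QM| = 15.1, M = (-6.746, 32.42). ∠QMS = 112.0° gives MS at -61.90° from the x-axis; with |MS| = 26.7, S = (5.830, 8.862). ∠MSG = 58.0° gives SG at 176.1° from the x-axis; with |SG| = 16.5, G = (-10.63, 9.985). Then |CG| = |G − C| = 10.98.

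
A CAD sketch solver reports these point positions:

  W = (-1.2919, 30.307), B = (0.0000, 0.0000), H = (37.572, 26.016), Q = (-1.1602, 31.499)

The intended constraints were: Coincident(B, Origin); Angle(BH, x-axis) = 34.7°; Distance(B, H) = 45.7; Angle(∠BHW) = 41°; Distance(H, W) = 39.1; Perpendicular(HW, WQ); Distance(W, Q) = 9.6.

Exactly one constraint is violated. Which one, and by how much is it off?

Distance(W, Q) = 9.6 — off by 8.40.

B = (0.00, 0.00) ✓; BH at 34.70° ✓; |BH| = 45.70 ✓; ∠BHW = 41.00° ✓; |HW| = 39.10 ✓; ∠(HW, WQ) = 90.00° ✓; |WQ| = 1.199 ✗.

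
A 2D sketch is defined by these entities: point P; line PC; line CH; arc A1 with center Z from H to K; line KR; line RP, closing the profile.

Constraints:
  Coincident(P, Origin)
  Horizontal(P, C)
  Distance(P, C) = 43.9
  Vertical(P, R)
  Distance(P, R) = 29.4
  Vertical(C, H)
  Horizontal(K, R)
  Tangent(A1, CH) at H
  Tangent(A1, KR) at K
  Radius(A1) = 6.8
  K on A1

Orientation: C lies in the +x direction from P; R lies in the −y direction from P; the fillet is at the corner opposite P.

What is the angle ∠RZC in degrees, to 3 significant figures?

117°

P is at the origin; P and C share the same y with |PC| = 43.9 and C on the +x side, so C = (43.9, 0.00). PR is vertical with |PR| = 29.4 and R on the −y side, so R = (0.00, -29.4). The virtual corner opposite P is at (43.9, -29.4). A1 meets CH tangentially, so ZH is at right angles to CH and tangency of A1 to KR means the radius ZK is perpendicular to KR, with radius 6.8, so the center Z sits 6.8 in from both sides at Z = (37.1, -22.6). Then cos ∠RZC = ZR·ZC / (|ZR||ZC|), giving 117°.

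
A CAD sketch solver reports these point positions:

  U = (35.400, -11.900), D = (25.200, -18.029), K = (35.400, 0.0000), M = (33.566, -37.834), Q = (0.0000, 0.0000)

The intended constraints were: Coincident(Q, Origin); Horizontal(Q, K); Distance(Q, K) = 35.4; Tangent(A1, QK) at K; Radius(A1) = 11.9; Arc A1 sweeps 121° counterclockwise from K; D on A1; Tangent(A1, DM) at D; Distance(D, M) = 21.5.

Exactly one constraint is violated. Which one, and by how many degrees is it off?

Tangent(A1, DM) at D — off by 8.10°.

Q = (0.00, 0.00) ✓; Q.y = 0.00, K.y = 0.00 ✓; |QK| = 35.40 ✓; ∠(UK, KQ) = 90.00° ✓; |UK| = 11.90 ✓; bearing(U→D) − bearing(U→K) = 121.0° ✓; |UD| = 11.90 ✓; ∠(UD, DM) = 98.10° ✗; |DM| = 21.50 ✓.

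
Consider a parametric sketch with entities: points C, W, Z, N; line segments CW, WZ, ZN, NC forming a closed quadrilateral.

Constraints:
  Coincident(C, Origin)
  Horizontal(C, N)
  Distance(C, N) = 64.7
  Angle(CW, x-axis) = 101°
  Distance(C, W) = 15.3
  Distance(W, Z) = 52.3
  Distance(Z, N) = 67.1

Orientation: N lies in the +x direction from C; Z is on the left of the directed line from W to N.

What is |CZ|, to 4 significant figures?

63.52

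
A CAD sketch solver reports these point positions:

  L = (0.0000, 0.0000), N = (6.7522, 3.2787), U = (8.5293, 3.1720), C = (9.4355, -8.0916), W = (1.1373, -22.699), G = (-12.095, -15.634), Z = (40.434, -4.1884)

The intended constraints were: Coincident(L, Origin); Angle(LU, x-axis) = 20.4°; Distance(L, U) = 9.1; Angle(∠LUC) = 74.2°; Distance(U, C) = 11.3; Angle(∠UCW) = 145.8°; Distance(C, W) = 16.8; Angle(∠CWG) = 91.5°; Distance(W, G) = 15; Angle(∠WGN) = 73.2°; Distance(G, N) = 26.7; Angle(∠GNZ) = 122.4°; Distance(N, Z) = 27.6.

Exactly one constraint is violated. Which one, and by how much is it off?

Distance(N, Z) = 27.6 — off by 6.90.

L = (0.00, 0.00) ✓; LU at 20.40° ✓; |LU| = 9.100 ✓; ∠LUC = 74.20° ✓; |UC| = 11.30 ✓; ∠UCW = 145.8° ✓; |CW| = 16.80 ✓; ∠CWG = 91.50° ✓; |WG| = 15.00 ✓; ∠WGN = 73.20° ✓; |GN| = 26.70 ✓; ∠GNZ = 122.4° ✓; |NZ| = 34.50 ✗.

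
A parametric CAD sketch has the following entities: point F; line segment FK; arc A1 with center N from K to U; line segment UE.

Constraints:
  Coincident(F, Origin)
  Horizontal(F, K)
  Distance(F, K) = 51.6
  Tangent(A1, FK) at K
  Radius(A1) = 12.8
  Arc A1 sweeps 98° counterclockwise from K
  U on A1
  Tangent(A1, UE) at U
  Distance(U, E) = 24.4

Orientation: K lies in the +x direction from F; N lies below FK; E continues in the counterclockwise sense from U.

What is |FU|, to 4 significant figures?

41.57

F is at the origin; FK is horizontal with |FK| = 51.6 and K on the +x side, so K = (51.60, 0.000). The tangent condition forces NK to be normal to FK, so N = K + (0, -12.8) = (51.60, -12.80). On A1, K sits at bearing 90° from N; a 98° counterclockwise sweep puts U at bearing 188°, so U = N + 12.8·(cos 188°, sin 188°) = (38.92, -14.58). Then |FU| = |U − F| = 41.57.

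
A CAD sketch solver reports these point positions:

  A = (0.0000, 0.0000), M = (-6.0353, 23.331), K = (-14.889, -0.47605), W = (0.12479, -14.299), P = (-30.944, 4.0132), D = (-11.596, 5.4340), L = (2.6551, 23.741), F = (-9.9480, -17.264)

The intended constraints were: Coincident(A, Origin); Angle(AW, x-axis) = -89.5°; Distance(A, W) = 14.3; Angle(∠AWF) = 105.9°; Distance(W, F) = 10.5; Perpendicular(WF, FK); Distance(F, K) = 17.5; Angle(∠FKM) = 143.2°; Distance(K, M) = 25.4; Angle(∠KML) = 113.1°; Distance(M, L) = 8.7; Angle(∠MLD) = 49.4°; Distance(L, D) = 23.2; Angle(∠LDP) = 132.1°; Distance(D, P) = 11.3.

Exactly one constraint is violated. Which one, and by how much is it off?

Distance(D, P) = 11.3 — off by 8.10.

A = (0.00, 0.00) ✓; AW at -89.50° ✓; |AW| = 14.30 ✓; ∠AWF = 105.9° ✓; |WF| = 10.50 ✓; ∠(WF, FK) = 90.00° ✓; |FK| = 17.50 ✓; ∠FKM = 143.2° ✓; |KM| = 25.40 ✓; ∠KML = 113.1° ✓; |ML| = 8.700 ✓; ∠MLD = 49.40° ✓; |LD| = 23.20 ✓; ∠LDP = 132.1° ✓; |DP| = 19.40 ✗.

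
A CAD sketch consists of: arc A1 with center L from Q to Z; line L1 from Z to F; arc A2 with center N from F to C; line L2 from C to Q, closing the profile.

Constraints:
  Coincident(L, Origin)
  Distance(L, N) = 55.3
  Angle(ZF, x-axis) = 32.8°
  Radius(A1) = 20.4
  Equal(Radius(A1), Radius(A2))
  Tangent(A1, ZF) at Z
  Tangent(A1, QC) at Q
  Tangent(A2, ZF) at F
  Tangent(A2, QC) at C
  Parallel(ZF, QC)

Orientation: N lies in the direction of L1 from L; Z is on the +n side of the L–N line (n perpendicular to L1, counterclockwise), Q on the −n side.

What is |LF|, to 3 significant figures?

58.9

Tangency of A1 to both parallel lines with radius 20.4 puts Z and Q at L ± 20.4·n: Z = (-11.1, 17.1), Q = (11.1, -17.1). Equal radii place F and C the same way about N: F = N + 20.4·n = (35.4, 47.1), C = N − 20.4·n = (57.5, 12.8). Then |LF| = |F − L| = 58.9.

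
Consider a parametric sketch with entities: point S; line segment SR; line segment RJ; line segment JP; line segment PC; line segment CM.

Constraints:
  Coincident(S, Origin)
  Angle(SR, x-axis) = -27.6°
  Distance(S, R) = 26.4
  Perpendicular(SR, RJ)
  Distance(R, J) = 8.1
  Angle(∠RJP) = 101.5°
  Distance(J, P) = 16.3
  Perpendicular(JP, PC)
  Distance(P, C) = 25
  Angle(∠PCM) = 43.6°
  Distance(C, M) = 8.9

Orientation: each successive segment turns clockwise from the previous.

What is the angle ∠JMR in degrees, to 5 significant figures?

19.255°

S is at the origin; SR runs at -27.6° with length 26.4, so R = (23.396, -12.231). The perpendicularity gives RJ at right angles to SR, so RJ runs at -117.60°; with |RJ| = 8.1, J = (19.643, -19.409). ∠RJP = 101.5° gives JP at 163.90° from the x-axis; with |JP| = 16.3, P = (3.9824, -14.889). JP is perpendicular to PC, so PC runs at 73.900°; with |PC| = 25.0, C = (10.915, 9.1304). ∠PCM = 43.6° gives CM at -62.500° from the x-axis; with |CM| = 8.9, M = (15.025, 1.2360). Then cos ∠JMR = MJ·MR / (|MJ||MR|), giving 19.255°.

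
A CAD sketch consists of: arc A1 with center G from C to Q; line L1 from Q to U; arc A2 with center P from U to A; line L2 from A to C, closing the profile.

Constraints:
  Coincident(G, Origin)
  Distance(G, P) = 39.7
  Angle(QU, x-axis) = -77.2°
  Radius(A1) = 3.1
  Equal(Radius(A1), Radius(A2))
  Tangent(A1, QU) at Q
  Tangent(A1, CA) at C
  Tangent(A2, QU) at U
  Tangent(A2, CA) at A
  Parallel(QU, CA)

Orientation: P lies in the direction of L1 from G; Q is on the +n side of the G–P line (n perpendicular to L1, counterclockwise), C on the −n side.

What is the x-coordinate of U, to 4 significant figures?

11.82

The slot axis is L1's direction at -77.2°, so u = (cos -77.2°, sin -77.2°) = (0.2215, -0.9751) and n = (−sin -77.2°, cos -77.2°) = (0.9751, 0.2215). G is at the origin and P lies 39.7 along u from G, so P = 39.7·u = (8.795, -38.71). Tangency of A1 to both parallel lines with radius 3.1 puts Q and C at G ± 3.1·n: Q = (3.023, 0.6868), C = (-3.023, -0.6868). Equal radii place U and A the same way about P: U = P + 3.1·n = (11.82, -38.03), A = P − 3.1·n = (5.773, -39.40). So U.x = 11.82.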